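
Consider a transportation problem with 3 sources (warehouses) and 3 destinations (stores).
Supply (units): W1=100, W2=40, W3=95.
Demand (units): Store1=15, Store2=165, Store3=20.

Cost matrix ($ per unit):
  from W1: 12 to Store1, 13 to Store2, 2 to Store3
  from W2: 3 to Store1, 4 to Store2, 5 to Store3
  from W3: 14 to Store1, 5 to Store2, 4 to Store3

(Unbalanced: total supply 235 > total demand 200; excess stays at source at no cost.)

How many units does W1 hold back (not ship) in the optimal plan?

An optimal plan:
  W1→Store2: 45 × $13 = $585
  W1→Store3: 20 × $2 = $40
  W2→Store1: 15 × $3 = $45
  W2→Store2: 25 × $4 = $100
  W3→Store2: 95 × $5 = $475
Total cost = $1245.
W1 ships 65 of its 100, leaving 35.

35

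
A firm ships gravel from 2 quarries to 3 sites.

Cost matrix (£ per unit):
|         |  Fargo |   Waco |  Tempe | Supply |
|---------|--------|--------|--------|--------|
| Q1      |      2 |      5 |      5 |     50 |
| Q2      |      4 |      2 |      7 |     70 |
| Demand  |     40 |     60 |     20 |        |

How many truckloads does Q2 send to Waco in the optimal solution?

The minimum-cost plan:
  Q1→Fargo: 40 × £2 = £80
  Q1→Tempe: 10 × £5 = £50
  Q2→Waco: 60 × £2 = £120
  Q2→Tempe: 10 × £7 = £70
Total cost = £320.
So Q2→Waco carries 60 truckloads.

60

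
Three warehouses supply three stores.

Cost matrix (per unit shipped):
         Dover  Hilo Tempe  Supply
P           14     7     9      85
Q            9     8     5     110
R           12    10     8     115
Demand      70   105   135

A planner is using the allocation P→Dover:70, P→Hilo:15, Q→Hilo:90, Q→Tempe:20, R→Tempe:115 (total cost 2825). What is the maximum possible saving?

Current plan cost = 70·14 + 15·7 + 90·8 + 20·5 + 115·8 = 2825.
Optimal plan:
  P->Hilo: 85 × 7 = 595
  Q->Tempe: 110 × 5 = 550
  R->Dover: 70 × 12 = 840
  R->Hilo: 20 × 10 = 200
  R->Tempe: 25 × 8 = 200
Optimal cost = 2385.
Saving = 2825 − 2385 = 440.

440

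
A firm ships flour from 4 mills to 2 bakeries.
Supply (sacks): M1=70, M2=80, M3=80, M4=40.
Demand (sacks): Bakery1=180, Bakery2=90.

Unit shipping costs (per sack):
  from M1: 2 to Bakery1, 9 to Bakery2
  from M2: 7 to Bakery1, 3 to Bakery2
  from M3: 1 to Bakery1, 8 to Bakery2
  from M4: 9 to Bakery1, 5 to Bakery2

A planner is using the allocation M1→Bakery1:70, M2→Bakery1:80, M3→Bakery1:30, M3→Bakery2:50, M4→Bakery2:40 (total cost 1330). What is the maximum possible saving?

550

Current plan cost = 70·2 + 80·7 + 30·1 + 50·8 + 40·5 = 1330.
Optimal plan:
  M1→Bakery1: 70 × 2 = 140
  M2→Bakery1: 30 × 7 = 210
  M2→Bakery2: 50 × 3 = 150
  M3→Bakery1: 80 × 1 = 80
  M4→Bakery2: 40 × 5 = 200
Optimal cost = 780.
Saving = 1330 − 780 = 550.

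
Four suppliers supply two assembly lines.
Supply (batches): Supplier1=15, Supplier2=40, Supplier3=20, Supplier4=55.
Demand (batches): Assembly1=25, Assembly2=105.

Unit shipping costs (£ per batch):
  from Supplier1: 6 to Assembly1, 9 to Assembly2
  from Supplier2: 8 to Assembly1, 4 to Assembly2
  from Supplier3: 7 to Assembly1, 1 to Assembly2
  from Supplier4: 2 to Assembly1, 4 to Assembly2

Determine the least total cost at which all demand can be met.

470

A cheapest plan:
  Supplier1 to Assembly1: 15 × £6 = £90
  Supplier2 to Assembly2: 40 × £4 = £160
  Supplier3 to Assembly2: 20 × £1 = £20
  Supplier4 to Assembly1: 10 × £2 = £20
  Supplier4 to Assembly2: 45 × £4 = £180
Total = 90 + 160 + 20 + 20 + 180 = £470.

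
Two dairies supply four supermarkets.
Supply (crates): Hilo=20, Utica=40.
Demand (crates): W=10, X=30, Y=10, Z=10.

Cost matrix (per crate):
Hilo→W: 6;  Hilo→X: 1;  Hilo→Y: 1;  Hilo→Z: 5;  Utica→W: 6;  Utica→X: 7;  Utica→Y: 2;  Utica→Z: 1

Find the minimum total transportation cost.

A cheapest plan:
  Hilo to X: 20 × 1 = 20
  Utica to W: 10 × 6 = 60
  Utica to X: 10 × 7 = 70
  Utica to Y: 10 × 2 = 20
  Utica to Z: 10 × 1 = 10
Total = 20 + 60 + 70 + 20 + 10 = 180.
(Supply check: Hilo ships 20; Utica ships 40.)

180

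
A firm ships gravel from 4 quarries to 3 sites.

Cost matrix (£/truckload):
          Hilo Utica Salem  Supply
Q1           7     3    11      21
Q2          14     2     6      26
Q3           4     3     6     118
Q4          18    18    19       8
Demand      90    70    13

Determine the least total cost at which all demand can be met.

A cheapest plan:
  Q1–Utica: 21 × £3 = £63
  Q2–Utica: 26 × £2 = £52
  Q3–Hilo: 90 × £4 = £360
  Q3–Utica: 23 × £3 = £69
  Q3–Salem: 5 × £6 = £30
  Q4–Salem: 8 × £19 = £152
Total = 63 + 52 + 360 + 69 + 30 + 152 = £726.

726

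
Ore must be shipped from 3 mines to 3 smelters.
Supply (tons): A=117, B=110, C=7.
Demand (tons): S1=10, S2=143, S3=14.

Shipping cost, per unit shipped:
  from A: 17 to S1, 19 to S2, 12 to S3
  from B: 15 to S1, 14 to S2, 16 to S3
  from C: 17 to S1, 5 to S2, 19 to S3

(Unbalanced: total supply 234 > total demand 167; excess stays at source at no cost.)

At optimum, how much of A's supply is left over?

An optimal plan:
  A→S1: 10 × 17 = 170
  A→S2: 26 × 19 = 494
  A→S3: 14 × 12 = 168
  B→S2: 110 × 14 = 1540
  C→S2: 7 × 5 = 35
Total cost = 2407.
A ships 50 of its 117, leaving 67.

67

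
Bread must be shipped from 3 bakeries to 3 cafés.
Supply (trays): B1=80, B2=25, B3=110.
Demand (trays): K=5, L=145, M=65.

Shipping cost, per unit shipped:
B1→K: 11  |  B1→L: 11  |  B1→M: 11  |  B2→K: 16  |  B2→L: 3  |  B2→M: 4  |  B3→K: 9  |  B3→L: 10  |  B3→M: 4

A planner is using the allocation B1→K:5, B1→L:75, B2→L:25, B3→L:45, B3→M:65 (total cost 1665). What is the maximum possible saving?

5

Current plan cost = 5·11 + 75·11 + 25·3 + 45·10 + 65·4 = 1665.
Optimal plan:
  B1–L: 80 trays
  B2–L: 25 trays
  B3–K: 5 trays
  B3–L: 40 trays
  B3–M: 65 trays
Optimal cost = 1660.
Saving = 1665 − 1660 = 5.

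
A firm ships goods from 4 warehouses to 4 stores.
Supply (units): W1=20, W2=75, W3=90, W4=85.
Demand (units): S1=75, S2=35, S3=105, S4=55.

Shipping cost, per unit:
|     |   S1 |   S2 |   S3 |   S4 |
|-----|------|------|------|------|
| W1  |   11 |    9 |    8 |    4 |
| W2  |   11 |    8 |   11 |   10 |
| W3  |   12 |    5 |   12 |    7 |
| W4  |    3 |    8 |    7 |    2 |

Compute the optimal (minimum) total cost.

A cheapest plan:
  W1 to S3: 20 × 8 = 160
  W2 to S3: 75 × 11 = 825
  W3 to S2: 35 × 5 = 175
  W3 to S3: 10 × 12 = 120
  W3 to S4: 45 × 7 = 315
  W4 to S1: 75 × 3 = 225
  W4 to S4: 10 × 2 = 20
Total = 160 + 825 + 175 + 120 + 315 + 225 + 20 = 1840.

1840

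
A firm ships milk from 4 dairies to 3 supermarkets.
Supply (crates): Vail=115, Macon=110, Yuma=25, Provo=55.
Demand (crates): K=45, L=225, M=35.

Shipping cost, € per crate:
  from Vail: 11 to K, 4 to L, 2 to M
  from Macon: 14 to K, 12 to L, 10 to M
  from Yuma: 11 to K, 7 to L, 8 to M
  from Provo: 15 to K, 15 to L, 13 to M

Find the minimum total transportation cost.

One minimum-cost allocation:
  Vail→L: 115 × €4 = €460
  Macon→L: 85 × €12 = €1020
  Macon→M: 25 × €10 = €250
  Yuma→L: 25 × €7 = €175
  Provo→K: 45 × €15 = €675
  Provo→M: 10 × €13 = €130
Total = 460 + 1020 + 250 + 175 + 675 + 130 = €2710.
(Supply check: Vail ships 115; Macon ships 110; Yuma ships 25; Provo ships 55.)

2710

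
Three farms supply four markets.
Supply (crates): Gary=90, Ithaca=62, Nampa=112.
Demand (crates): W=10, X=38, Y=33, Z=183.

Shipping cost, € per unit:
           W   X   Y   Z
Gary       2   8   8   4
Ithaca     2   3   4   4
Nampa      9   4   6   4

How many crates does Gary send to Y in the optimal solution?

Optimal shipments:
  Gary→W: 10 crates
  Gary→Z: 80 crates
  Ithaca→X: 29 crates
  Ithaca→Y: 33 crates
  Nampa→X: 9 crates
  Nampa→Z: 103 crates
Total cost = €1007.
The route Gary→Y is not used.

0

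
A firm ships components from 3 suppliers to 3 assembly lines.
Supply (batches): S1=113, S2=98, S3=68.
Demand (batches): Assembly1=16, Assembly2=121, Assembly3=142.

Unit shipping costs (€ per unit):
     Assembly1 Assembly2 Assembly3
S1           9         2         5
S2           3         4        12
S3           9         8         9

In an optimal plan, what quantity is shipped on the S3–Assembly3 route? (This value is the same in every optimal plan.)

The minimum-cost plan:
  S1→Assembly2: 39 × €2 = €78
  S1→Assembly3: 74 × €5 = €370
  S2→Assembly1: 16 × €3 = €48
  S2→Assembly2: 82 × €4 = €328
  S3→Assembly3: 68 × €9 = €612
Total cost = €1436.
So S3→Assembly3 carries 68 batches.

68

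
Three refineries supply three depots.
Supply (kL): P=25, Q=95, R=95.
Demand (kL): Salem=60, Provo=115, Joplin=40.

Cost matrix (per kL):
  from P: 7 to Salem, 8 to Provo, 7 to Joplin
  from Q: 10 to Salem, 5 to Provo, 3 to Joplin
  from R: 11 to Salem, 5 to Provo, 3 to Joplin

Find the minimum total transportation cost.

One minimum-cost allocation:
  P–Salem: 25 × 7 = 175
  Q–Salem: 35 × 10 = 350
  Q–Provo: 20 × 5 = 100
  Q–Joplin: 40 × 3 = 120
  R–Provo: 95 × 5 = 475
Total = 175 + 350 + 100 + 120 + 475 = 1220.

1220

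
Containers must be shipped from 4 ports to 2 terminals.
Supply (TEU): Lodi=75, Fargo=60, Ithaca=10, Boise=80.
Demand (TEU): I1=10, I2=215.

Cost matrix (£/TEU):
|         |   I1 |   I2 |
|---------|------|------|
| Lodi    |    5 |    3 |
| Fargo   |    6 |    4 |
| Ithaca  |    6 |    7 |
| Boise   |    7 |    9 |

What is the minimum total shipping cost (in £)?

1235

An optimal shipping plan:
  Lodi→I2: 75 × £3 = £225
  Fargo→I2: 60 × £4 = £240
  Ithaca→I2: 10 × £7 = £70
  Boise→I1: 10 × £7 = £70
  Boise→I2: 70 × £9 = £630
Total = 225 + 240 + 70 + 70 + 630 = £1235.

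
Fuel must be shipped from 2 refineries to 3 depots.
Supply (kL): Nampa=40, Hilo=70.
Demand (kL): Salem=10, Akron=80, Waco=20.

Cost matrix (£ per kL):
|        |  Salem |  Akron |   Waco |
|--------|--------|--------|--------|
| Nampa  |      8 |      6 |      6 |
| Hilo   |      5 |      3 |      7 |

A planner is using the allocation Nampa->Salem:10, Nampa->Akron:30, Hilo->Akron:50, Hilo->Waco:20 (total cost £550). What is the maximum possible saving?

Current plan cost = 10·8 + 30·6 + 50·3 + 20·7 = £550.
Optimal plan:
  Nampa to Salem: 10 kL
  Nampa to Akron: 10 kL
  Nampa to Waco: 20 kL
  Hilo to Akron: 70 kL
Optimal cost = £470.
Saving = 550 − 470 = £80.

80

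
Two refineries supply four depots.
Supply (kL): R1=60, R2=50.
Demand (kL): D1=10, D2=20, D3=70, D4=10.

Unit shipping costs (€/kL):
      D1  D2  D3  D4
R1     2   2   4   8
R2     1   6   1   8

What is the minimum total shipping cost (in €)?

Optimal allocation:
  R1->D1: 10 × €2 = €20
  R1->D2: 20 × €2 = €40
  R1->D3: 20 × €4 = €80
  R1->D4: 10 × €8 = €80
  R2->D3: 50 × €1 = €50
Total = 20 + 40 + 80 + 80 + 50 = €270.

270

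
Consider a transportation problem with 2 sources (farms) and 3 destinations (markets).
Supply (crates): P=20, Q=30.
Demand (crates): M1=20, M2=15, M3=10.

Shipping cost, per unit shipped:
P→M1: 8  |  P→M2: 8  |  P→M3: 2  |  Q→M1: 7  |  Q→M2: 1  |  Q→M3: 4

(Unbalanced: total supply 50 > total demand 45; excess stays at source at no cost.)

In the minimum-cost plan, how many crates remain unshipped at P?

Minimum-cost shipments:
  P to M1: 5 × 8 = 40
  P to M3: 10 × 2 = 20
  Q to M1: 15 × 7 = 105
  Q to M2: 15 × 1 = 15
Total cost = 180.
P ships 15 of its 20, leaving 5.

5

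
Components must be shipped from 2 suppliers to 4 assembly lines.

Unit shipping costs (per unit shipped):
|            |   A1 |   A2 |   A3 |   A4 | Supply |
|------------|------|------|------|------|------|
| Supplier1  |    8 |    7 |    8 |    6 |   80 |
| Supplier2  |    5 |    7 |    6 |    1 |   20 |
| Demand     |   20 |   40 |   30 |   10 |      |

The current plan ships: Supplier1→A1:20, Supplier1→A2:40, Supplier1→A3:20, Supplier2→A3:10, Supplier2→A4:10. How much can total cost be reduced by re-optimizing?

10

Current plan cost = 20·8 + 40·7 + 20·8 + 10·6 + 10·1 = 670.
Optimal plan:
  Supplier1->A1: 10 batches
  Supplier1->A2: 40 batches
  Supplier1->A3: 30 batches
  Supplier2->A1: 10 batches
  Supplier2->A4: 10 batches
Optimal cost = 660.
Saving = 670 − 660 = 10.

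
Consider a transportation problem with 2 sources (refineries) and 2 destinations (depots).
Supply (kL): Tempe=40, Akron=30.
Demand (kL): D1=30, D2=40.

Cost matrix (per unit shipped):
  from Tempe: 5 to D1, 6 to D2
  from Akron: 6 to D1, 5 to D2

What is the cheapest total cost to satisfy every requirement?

A cheapest plan:
  Tempe->D1: 30 kL
  Tempe->D2: 10 kL
  Akron->D2: 30 kL
Total cost = 360.
(Supply check: Tempe ships 40; Akron ships 30.)

360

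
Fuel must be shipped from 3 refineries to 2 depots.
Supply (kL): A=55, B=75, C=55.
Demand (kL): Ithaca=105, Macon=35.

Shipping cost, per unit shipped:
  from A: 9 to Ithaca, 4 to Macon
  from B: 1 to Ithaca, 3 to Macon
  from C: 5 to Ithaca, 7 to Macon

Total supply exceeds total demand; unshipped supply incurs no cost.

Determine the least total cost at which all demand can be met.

An optimal shipping plan:
  A->Macon: 35 × 4 = 140
  B->Ithaca: 75 × 1 = 75
  C->Ithaca: 30 × 5 = 150
Total = 140 + 75 + 150 = 365.
(Supply check: A ships 35; B ships 75; C ships 30.)

365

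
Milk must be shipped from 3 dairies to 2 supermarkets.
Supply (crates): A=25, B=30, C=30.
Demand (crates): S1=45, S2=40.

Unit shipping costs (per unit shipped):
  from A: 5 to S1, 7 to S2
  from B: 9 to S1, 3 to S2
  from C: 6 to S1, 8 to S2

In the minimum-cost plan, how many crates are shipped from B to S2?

The minimum-cost plan:
  A to S1: 25 × 5 = 125
  B to S2: 30 × 3 = 90
  C to S1: 20 × 6 = 120
  C to S2: 10 × 8 = 80
Total cost = 415.
So B→S2 carries 30 crates.

30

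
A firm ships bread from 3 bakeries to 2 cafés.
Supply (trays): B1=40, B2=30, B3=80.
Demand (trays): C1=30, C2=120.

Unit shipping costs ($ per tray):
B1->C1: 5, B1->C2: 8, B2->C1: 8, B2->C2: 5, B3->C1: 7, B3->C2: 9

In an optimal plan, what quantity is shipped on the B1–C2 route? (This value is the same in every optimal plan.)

The minimum-cost plan:
  B1->C1: 30 trays
  B1->C2: 10 trays
  B2->C2: 30 trays
  B3->C2: 80 trays
Total cost = $1100.
So B1→C2 carries 10 trays.

10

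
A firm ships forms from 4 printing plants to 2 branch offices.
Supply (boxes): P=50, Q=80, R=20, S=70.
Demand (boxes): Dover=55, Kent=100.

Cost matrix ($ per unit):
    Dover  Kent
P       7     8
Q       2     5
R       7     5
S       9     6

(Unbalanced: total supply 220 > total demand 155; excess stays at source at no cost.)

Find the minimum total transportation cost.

A cheapest plan:
  Q->Dover: 55 × $2 = $110
  Q->Kent: 25 × $5 = $125
  R->Kent: 20 × $5 = $100
  S->Kent: 55 × $6 = $330
Total = 110 + 125 + 100 + 330 = $665.

665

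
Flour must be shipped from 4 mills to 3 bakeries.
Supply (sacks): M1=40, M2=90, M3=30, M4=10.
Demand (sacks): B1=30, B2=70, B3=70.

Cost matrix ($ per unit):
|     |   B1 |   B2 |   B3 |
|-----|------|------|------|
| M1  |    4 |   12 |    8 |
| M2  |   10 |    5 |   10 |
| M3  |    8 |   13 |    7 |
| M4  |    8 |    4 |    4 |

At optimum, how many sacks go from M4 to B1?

Solving gives:
  M1->B1: 30 × $4 = $120
  M1->B3: 10 × $8 = $80
  M2->B2: 70 × $5 = $350
  M2->B3: 20 × $10 = $200
  M3->B3: 30 × $7 = $210
  M4->B3: 10 × $4 = $40
Total cost = $1000.
The route M4→B1 is not used.

0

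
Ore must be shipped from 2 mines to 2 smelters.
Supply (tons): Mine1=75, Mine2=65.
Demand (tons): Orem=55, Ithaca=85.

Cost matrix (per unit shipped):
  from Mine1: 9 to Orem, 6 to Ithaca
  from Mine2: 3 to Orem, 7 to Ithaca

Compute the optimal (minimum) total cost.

685

One minimum-cost allocation:
  Mine1→Ithaca: 75 tons
  Mine2→Orem: 55 tons
  Mine2→Ithaca: 10 tons
Total cost = 685.
(Supply check: Mine1 ships 75; Mine2 ships 65.)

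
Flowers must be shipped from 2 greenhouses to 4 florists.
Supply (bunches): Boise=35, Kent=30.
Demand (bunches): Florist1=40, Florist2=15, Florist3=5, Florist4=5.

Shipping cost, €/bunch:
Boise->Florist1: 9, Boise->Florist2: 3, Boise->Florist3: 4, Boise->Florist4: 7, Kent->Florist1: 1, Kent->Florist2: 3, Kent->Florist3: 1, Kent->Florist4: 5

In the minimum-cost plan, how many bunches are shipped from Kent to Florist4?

Solving gives:
  Boise->Florist1: 10 bunches
  Boise->Florist2: 15 bunches
  Boise->Florist3: 5 bunches
  Boise->Florist4: 5 bunches
  Kent->Florist1: 30 bunches
Total cost = €220.
The route Kent→Florist4 is not used.

0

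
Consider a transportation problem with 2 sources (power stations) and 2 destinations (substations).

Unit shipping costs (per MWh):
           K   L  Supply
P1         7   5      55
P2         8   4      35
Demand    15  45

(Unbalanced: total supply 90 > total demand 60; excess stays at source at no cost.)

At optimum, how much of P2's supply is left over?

Minimum-cost shipments:
  P1→K: 15 MWh
  P1→L: 10 MWh
  P2→L: 35 MWh
Total cost = 295.
P2 ships 35 of its 35, leaving 0.

0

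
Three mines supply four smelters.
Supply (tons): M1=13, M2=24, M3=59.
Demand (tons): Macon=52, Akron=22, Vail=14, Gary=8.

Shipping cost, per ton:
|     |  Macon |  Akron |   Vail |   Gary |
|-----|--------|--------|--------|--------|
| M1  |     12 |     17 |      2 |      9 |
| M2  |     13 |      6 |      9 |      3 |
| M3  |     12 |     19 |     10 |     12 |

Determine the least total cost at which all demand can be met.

One minimum-cost allocation:
  M1→Vail: 13 tons
  M2→Akron: 22 tons
  M2→Gary: 2 tons
  M3→Macon: 52 tons
  M3→Vail: 1 tons
  M3→Gary: 6 tons
Total cost = 870.

870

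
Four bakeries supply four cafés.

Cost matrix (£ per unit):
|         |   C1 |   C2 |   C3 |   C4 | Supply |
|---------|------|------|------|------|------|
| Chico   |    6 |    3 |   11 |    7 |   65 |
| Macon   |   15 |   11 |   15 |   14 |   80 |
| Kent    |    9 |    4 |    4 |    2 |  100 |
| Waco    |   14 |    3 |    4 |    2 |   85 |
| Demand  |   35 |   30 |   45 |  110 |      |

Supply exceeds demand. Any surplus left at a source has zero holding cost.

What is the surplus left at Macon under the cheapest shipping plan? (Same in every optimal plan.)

80

An optimal plan:
  Chico to C1: 35 × £6 = £210
  Chico to C2: 30 × £3 = £90
  Kent to C3: 45 × £4 = £180
  Kent to C4: 25 × £2 = £50
  Waco to C4: 85 × £2 = £170
Total cost = £700.
Macon ships 0 of its 80, leaving 80.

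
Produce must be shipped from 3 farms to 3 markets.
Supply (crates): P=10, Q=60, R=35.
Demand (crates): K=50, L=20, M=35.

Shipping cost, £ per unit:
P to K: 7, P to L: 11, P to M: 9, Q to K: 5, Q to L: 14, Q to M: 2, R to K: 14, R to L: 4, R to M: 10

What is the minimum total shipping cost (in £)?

A cheapest plan:
  P to K: 10 crates
  Q to K: 40 crates
  Q to M: 20 crates
  R to L: 20 crates
  R to M: 15 crates
Total cost = £540.

540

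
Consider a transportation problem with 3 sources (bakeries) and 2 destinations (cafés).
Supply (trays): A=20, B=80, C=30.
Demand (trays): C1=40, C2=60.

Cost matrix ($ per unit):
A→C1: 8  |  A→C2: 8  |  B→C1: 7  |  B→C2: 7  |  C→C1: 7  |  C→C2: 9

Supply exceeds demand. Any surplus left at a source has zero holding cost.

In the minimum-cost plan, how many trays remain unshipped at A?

20

Minimum-cost shipments:
  B to C1: 10 trays
  B to C2: 60 trays
  C to C1: 30 trays
Total cost = $700.
A ships 0 of its 20, leaving 20.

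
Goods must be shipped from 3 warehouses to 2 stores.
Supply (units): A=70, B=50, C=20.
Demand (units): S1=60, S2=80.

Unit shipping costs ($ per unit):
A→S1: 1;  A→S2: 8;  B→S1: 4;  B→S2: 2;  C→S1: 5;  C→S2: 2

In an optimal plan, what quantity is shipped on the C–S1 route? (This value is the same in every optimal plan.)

0

Solving gives:
  A->S1: 60 × $1 = $60
  A->S2: 10 × $8 = $80
  B->S2: 50 × $2 = $100
  C->S2: 20 × $2 = $40
Total cost = $280.
The route C→S1 is not used.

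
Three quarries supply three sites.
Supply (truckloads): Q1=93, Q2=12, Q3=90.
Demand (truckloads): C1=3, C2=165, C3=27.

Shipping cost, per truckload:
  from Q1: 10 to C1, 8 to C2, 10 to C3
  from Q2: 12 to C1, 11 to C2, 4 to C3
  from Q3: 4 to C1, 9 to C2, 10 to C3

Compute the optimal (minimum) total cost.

1602

Optimal allocation:
  Q1–C2: 93 × 8 = 744
  Q2–C3: 12 × 4 = 48
  Q3–C1: 3 × 4 = 12
  Q3–C2: 72 × 9 = 648
  Q3–C3: 15 × 10 = 150
Total = 744 + 48 + 12 + 648 + 150 = 1602.
(Supply check: Q1 ships 93; Q2 ships 12; Q3 ships 90.)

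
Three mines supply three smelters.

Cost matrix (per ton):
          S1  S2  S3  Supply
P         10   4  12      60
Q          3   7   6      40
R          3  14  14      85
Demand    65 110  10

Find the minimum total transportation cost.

One minimum-cost allocation:
  P–S2: 60 × 4 = 240
  Q–S2: 30 × 7 = 210
  Q–S3: 10 × 6 = 60
  R–S1: 65 × 3 = 195
  R–S2: 20 × 14 = 280
Total = 240 + 210 + 60 + 195 + 280 = 985.

985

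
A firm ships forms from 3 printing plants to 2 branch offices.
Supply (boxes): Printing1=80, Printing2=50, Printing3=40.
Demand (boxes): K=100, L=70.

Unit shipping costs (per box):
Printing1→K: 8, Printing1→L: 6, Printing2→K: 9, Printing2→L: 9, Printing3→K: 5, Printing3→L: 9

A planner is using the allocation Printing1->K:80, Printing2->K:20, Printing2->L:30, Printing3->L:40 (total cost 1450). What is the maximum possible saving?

Current plan cost = 80·8 + 20·9 + 30·9 + 40·9 = 1450.
Optimal plan:
  Printing1→K: 10 × 8 = 80
  Printing1→L: 70 × 6 = 420
  Printing2→K: 50 × 9 = 450
  Printing3→K: 40 × 5 = 200
Optimal cost = 1150.
Saving = 1450 − 1150 = 300.

300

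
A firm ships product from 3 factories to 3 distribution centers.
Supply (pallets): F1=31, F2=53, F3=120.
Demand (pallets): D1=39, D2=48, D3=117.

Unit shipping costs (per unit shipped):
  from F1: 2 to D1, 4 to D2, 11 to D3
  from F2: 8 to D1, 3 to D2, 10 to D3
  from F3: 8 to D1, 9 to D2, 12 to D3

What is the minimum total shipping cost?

1664

A cheapest plan:
  F1→D1: 31 × 2 = 62
  F2→D2: 48 × 3 = 144
  F2→D3: 5 × 10 = 50
  F3→D1: 8 × 8 = 64
  F3→D3: 112 × 12 = 1344
Total = 62 + 144 + 50 + 64 + 1344 = 1664.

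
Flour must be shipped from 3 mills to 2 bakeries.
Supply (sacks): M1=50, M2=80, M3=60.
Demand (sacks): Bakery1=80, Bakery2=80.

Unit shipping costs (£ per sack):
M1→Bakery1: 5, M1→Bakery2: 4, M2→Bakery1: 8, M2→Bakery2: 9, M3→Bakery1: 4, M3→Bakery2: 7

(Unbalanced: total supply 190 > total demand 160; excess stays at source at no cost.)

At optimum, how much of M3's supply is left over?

An optimal plan:
  M1 to Bakery2: 50 sacks
  M2 to Bakery1: 20 sacks
  M2 to Bakery2: 30 sacks
  M3 to Bakery1: 60 sacks
Total cost = £870.
M3 ships 60 of its 60, leaving 0.

0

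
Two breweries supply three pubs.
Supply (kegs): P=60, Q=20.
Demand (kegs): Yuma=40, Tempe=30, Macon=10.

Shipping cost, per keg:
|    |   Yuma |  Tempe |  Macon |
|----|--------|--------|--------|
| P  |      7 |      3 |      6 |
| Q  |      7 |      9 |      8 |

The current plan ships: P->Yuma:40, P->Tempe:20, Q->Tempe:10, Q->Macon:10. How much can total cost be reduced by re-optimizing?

Current plan cost = 40·7 + 20·3 + 10·9 + 10·8 = 510.
Optimal plan:
  P–Yuma: 20 kegs
  P–Tempe: 30 kegs
  P–Macon: 10 kegs
  Q–Yuma: 20 kegs
Optimal cost = 430.
Saving = 510 − 430 = 80.

80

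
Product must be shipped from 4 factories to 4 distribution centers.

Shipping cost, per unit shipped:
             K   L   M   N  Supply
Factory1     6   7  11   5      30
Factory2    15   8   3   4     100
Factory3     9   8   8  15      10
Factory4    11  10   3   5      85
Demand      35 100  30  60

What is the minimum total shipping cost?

1410

One minimum-cost allocation:
  Factory1→K: 30 × 6 = 180
  Factory2→L: 95 × 8 = 760
  Factory2→N: 5 × 4 = 20
  Factory3→K: 5 × 9 = 45
  Factory3→L: 5 × 8 = 40
  Factory4→M: 30 × 3 = 90
  Factory4→N: 55 × 5 = 275
Total = 180 + 760 + 20 + 45 + 40 + 90 + 275 = 1410.
(Supply check: Factory1 ships 30; Factory2 ships 100; Factory3 ships 10; Factory4 ships 85.)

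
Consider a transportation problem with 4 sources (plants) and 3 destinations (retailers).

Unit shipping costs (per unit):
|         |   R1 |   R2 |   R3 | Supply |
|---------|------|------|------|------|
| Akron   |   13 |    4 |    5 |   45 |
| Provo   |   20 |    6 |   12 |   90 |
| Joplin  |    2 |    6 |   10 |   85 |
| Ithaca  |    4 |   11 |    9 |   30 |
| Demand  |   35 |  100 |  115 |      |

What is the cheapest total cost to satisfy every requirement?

1565

An optimal shipping plan:
  Akron–R3: 45 × 5 = 225
  Provo–R2: 90 × 6 = 540
  Joplin–R1: 35 × 2 = 70
  Joplin–R2: 10 × 6 = 60
  Joplin–R3: 40 × 10 = 400
  Ithaca–R3: 30 × 9 = 270
Total = 225 + 540 + 70 + 60 + 400 + 270 = 1565.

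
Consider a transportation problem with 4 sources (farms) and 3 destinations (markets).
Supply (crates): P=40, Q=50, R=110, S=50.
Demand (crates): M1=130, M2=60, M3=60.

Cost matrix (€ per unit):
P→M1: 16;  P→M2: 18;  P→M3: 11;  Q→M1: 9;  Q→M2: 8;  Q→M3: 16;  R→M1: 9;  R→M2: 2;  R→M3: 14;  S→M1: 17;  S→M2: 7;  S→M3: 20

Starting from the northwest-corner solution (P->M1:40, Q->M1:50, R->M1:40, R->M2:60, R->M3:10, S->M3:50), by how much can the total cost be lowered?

450

Current plan cost = 40·16 + 50·9 + 40·9 + 60·2 + 10·14 + 50·20 = €2710.
Optimal plan:
  P->M3: 40 × €11 = €440
  Q->M1: 50 × €9 = €450
  R->M1: 80 × €9 = €720
  R->M2: 10 × €2 = €20
  R->M3: 20 × €14 = €280
  S->M2: 50 × €7 = €350
Optimal cost = €2260.
Saving = 2710 − 2260 = €450.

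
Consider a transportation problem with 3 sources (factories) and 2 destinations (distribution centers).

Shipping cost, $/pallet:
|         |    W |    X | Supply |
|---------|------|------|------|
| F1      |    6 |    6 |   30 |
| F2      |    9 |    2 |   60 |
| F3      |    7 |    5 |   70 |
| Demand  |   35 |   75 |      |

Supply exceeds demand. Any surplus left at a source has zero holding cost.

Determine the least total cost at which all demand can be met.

One minimum-cost allocation:
  F1 to W: 30 × $6 = $180
  F2 to X: 60 × $2 = $120
  F3 to W: 5 × $7 = $35
  F3 to X: 15 × $5 = $75
Total = 180 + 120 + 35 + 75 = $410.
(Supply check: F1 ships 30; F2 ships 60; F3 ships 20.)

410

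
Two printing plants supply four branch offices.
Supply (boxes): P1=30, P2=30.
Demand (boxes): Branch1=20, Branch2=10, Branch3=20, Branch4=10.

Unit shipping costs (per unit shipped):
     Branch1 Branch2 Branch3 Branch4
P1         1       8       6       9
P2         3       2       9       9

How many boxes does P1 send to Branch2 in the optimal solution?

0

Solving gives:
  P1→Branch1: 10 × 1 = 10
  P1→Branch3: 20 × 6 = 120
  P2→Branch1: 10 × 3 = 30
  P2→Branch2: 10 × 2 = 20
  P2→Branch4: 10 × 9 = 90
Total cost = 270.
The route P1→Branch2 is not used.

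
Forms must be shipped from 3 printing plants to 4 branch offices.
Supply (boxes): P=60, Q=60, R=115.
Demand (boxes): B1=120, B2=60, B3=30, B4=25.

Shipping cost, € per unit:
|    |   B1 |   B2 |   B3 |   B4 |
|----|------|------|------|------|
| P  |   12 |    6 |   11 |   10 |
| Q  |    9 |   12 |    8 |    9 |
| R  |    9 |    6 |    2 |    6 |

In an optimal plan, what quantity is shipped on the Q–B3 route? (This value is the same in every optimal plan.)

0

Solving gives:
  P–B2: 60 boxes
  Q–B1: 60 boxes
  R–B1: 60 boxes
  R–B3: 30 boxes
  R–B4: 25 boxes
Total cost = €1650.
The route Q→B3 is not used.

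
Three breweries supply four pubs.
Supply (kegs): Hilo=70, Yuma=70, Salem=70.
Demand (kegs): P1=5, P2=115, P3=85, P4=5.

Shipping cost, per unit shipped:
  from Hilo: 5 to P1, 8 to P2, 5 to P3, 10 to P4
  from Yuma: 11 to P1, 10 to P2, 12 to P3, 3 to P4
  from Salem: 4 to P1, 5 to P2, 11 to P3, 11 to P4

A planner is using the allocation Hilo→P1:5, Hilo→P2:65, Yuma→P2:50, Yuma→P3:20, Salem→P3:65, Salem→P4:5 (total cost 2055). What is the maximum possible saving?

Current plan cost = 5·5 + 65·8 + 50·10 + 20·12 + 65·11 + 5·11 = 2055.
Optimal plan:
  Hilo to P3: 70 × 5 = 350
  Yuma to P2: 50 × 10 = 500
  Yuma to P3: 15 × 12 = 180
  Yuma to P4: 5 × 3 = 15
  Salem to P1: 5 × 4 = 20
  Salem to P2: 65 × 5 = 325
Optimal cost = 1390.
Saving = 2055 − 1390 = 665.

665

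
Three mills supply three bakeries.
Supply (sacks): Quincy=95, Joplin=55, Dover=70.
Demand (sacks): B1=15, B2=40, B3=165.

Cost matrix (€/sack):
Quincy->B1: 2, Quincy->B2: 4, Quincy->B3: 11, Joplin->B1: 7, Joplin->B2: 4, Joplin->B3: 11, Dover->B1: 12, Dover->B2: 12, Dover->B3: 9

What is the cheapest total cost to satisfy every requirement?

1865

One minimum-cost allocation:
  Quincy–B1: 15 × €2 = €30
  Quincy–B3: 80 × €11 = €880
  Joplin–B2: 40 × €4 = €160
  Joplin–B3: 15 × €11 = €165
  Dover–B3: 70 × €9 = €630
Total = 30 + 880 + 160 + 165 + 630 = €1865.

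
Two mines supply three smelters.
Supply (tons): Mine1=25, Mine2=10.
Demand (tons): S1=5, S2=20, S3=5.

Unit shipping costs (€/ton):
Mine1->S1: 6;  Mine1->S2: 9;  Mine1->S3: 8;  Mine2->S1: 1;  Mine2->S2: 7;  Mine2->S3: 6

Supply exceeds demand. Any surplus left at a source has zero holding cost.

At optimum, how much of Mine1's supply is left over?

5

Minimum-cost shipments:
  Mine1 to S2: 15 × €9 = €135
  Mine1 to S3: 5 × €8 = €40
  Mine2 to S1: 5 × €1 = €5
  Mine2 to S2: 5 × €7 = €35
Total cost = €215.
Mine1 ships 20 of its 25, leaving 5.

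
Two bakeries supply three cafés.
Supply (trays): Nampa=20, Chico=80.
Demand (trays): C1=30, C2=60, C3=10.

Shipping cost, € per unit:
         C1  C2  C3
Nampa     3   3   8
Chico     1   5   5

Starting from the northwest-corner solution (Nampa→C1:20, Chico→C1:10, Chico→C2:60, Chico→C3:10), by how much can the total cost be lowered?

Current plan cost = 20·3 + 10·1 + 60·5 + 10·5 = €420.
Optimal plan:
  Nampa→C2: 20 × €3 = €60
  Chico→C1: 30 × €1 = €30
  Chico→C2: 40 × €5 = €200
  Chico→C3: 10 × €5 = €50
Optimal cost = €340.
Saving = 420 − 340 = €80.

80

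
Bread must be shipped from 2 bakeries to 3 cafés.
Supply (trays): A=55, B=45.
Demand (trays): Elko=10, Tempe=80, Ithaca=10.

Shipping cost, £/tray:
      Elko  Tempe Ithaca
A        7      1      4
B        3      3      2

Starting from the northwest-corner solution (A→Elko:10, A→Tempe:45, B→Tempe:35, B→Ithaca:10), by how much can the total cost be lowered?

60

Current plan cost = 10·7 + 45·1 + 35·3 + 10·2 = £240.
Optimal plan:
  A–Tempe: 55 × £1 = £55
  B–Elko: 10 × £3 = £30
  B–Tempe: 25 × £3 = £75
  B–Ithaca: 10 × £2 = £20
Optimal cost = £180.
Saving = 240 − 180 = £60.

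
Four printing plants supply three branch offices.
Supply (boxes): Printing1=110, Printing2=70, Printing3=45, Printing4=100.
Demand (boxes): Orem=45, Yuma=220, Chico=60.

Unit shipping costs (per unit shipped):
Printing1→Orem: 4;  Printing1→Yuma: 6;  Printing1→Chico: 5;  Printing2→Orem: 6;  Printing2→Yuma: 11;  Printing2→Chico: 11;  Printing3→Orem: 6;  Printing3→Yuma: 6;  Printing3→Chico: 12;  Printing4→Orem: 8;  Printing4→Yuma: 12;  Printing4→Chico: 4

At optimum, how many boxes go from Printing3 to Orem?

0

Solving gives:
  Printing1→Yuma: 110 × 6 = 660
  Printing2→Orem: 45 × 6 = 270
  Printing2→Yuma: 25 × 11 = 275
  Printing3→Yuma: 45 × 6 = 270
  Printing4→Yuma: 40 × 12 = 480
  Printing4→Chico: 60 × 4 = 240
Total cost = 2195.
The route Printing3→Orem is not used.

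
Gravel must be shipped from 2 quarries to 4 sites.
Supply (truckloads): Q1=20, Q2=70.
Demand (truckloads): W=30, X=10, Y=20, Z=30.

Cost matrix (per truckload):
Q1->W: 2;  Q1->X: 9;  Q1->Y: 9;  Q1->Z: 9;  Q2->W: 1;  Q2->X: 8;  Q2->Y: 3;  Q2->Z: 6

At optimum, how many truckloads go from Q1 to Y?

0

The minimum-cost plan:
  Q1–W: 20 × 2 = 40
  Q2–W: 10 × 1 = 10
  Q2–X: 10 × 8 = 80
  Q2–Y: 20 × 3 = 60
  Q2–Z: 30 × 6 = 180
Total cost = 370.
The route Q1→Y is not used.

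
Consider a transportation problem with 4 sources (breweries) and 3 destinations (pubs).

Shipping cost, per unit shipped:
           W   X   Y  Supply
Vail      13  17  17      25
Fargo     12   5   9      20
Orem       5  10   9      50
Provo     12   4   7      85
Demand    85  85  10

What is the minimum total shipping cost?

1115

Optimal allocation:
  Vail->W: 25 × 13 = 325
  Fargo->W: 10 × 12 = 120
  Fargo->X: 10 × 5 = 50
  Orem->W: 50 × 5 = 250
  Provo->X: 75 × 4 = 300
  Provo->Y: 10 × 7 = 70
Total = 325 + 120 + 50 + 250 + 300 + 70 = 1115.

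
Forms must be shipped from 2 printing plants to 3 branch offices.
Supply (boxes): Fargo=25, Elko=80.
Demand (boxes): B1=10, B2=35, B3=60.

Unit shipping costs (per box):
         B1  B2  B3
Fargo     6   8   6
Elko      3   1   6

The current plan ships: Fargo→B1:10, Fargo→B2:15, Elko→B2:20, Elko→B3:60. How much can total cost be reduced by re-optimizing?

Current plan cost = 10·6 + 15·8 + 20·1 + 60·6 = 560.
Optimal plan:
  Fargo->B3: 25 × 6 = 150
  Elko->B1: 10 × 3 = 30
  Elko->B2: 35 × 1 = 35
  Elko->B3: 35 × 6 = 210
Optimal cost = 425.
Saving = 560 − 425 = 135.

135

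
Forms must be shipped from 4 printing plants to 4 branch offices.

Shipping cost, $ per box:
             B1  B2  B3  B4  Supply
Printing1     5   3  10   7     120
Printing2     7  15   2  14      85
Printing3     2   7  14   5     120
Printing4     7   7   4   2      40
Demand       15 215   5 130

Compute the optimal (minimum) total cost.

Optimal allocation:
  Printing1→B2: 120 × $3 = $360
  Printing2→B1: 15 × $7 = $105
  Printing2→B2: 65 × $15 = $975
  Printing2→B3: 5 × $2 = $10
  Printing3→B2: 30 × $7 = $210
  Printing3→B4: 90 × $5 = $450
  Printing4→B4: 40 × $2 = $80
Total = 360 + 105 + 975 + 10 + 210 + 450 + 80 = $2190.

2190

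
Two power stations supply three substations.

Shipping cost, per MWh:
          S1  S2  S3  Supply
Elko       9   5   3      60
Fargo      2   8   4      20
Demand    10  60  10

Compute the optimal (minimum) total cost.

Optimal allocation:
  Elko–S2: 60 MWh
  Fargo–S1: 10 MWh
  Fargo–S3: 10 MWh
Total cost = 360.
(Supply check: Elko ships 60; Fargo ships 20.)

360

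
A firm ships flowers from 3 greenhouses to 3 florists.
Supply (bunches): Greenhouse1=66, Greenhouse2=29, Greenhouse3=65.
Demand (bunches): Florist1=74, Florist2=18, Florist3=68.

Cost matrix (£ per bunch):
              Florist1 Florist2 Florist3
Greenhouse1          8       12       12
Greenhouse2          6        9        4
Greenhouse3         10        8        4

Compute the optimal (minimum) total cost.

992

An optimal shipping plan:
  Greenhouse1->Florist1: 66 × £8 = £528
  Greenhouse2->Florist1: 8 × £6 = £48
  Greenhouse2->Florist3: 21 × £4 = £84
  Greenhouse3->Florist2: 18 × £8 = £144
  Greenhouse3->Florist3: 47 × £4 = £188
Total = 528 + 48 + 84 + 144 + 188 = £992.
(Supply check: Greenhouse1 ships 66; Greenhouse2 ships 29; Greenhouse3 ships 65.)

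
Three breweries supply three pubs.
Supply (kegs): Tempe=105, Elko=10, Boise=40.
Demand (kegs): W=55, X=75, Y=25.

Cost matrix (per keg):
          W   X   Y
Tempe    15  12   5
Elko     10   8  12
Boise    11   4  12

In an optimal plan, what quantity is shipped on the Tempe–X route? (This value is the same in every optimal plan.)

Optimal shipments:
  Tempe→W: 45 × 15 = 675
  Tempe→X: 35 × 12 = 420
  Tempe→Y: 25 × 5 = 125
  Elko→W: 10 × 10 = 100
  Boise→X: 40 × 4 = 160
Total cost = 1480.
So Tempe→X carries 35 kegs.

35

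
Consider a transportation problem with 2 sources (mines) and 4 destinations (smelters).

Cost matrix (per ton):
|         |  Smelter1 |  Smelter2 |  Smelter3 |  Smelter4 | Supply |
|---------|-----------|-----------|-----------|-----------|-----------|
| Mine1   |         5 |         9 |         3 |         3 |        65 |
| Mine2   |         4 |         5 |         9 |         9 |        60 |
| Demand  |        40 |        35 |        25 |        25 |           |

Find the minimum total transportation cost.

500

A cheapest plan:
  Mine1->Smelter1: 15 × 5 = 75
  Mine1->Smelter3: 25 × 3 = 75
  Mine1->Smelter4: 25 × 3 = 75
  Mine2->Smelter1: 25 × 4 = 100
  Mine2->Smelter2: 35 × 5 = 175
Total = 75 + 75 + 75 + 100 + 175 = 500.
(Supply check: Mine1 ships 65; Mine2 ships 60.)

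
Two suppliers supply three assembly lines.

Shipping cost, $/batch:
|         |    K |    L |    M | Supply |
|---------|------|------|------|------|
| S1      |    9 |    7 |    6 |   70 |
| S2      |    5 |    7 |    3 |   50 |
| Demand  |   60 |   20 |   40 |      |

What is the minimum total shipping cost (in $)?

720

Optimal allocation:
  S1–K: 10 × $9 = $90
  S1–L: 20 × $7 = $140
  S1–M: 40 × $6 = $240
  S2–K: 50 × $5 = $250
Total = 90 + 140 + 240 + 250 = $720.
(Supply check: S1 ships 70; S2 ships 50.)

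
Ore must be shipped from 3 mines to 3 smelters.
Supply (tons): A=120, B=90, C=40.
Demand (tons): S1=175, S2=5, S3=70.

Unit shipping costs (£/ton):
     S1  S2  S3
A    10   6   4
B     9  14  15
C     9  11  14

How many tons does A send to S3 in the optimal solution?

Solving gives:
  A–S1: 45 × £10 = £450
  A–S2: 5 × £6 = £30
  A–S3: 70 × £4 = £280
  B–S1: 90 × £9 = £810
  C–S1: 40 × £9 = £360
Total cost = £1930.
So A→S3 carries 70 tons.

70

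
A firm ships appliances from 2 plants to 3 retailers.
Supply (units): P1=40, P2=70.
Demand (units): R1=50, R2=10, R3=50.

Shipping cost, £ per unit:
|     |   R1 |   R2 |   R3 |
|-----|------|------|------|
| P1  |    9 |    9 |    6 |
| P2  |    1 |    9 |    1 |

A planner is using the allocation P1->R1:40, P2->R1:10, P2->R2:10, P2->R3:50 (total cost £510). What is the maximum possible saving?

Current plan cost = 40·9 + 10·1 + 10·9 + 50·1 = £510.
Optimal plan:
  P1 to R2: 10 × £9 = £90
  P1 to R3: 30 × £6 = £180
  P2 to R1: 50 × £1 = £50
  P2 to R3: 20 × £1 = £20
Optimal cost = £340.
Saving = 510 − 340 = £170.

170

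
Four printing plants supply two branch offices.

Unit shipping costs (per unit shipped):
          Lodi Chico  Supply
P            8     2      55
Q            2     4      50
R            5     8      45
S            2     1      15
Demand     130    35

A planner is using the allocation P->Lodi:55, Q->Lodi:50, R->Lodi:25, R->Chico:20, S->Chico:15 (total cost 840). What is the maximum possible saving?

255

Current plan cost = 55·8 + 50·2 + 25·5 + 20·8 + 15·1 = 840.
Optimal plan:
  P–Lodi: 20 × 8 = 160
  P–Chico: 35 × 2 = 70
  Q–Lodi: 50 × 2 = 100
  R–Lodi: 45 × 5 = 225
  S–Lodi: 15 × 2 = 30
Optimal cost = 585.
Saving = 840 − 585 = 255.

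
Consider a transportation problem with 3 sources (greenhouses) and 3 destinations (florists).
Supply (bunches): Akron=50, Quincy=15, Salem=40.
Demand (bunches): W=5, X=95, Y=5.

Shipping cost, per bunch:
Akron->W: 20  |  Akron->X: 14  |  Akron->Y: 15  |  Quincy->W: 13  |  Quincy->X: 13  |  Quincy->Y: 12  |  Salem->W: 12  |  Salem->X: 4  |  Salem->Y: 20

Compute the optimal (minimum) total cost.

1050

An optimal shipping plan:
  Akron->X: 50 × 14 = 700
  Quincy->W: 5 × 13 = 65
  Quincy->X: 5 × 13 = 65
  Quincy->Y: 5 × 12 = 60
  Salem->X: 40 × 4 = 160
Total = 700 + 65 + 65 + 60 + 160 = 1050.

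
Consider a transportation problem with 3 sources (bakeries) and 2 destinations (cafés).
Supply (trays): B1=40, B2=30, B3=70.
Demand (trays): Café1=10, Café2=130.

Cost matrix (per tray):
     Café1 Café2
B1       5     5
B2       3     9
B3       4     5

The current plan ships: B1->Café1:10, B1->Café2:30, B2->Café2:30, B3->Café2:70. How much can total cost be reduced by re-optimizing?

60

Current plan cost = 10·5 + 30·5 + 30·9 + 70·5 = 820.
Optimal plan:
  B1->Café2: 40 × 5 = 200
  B2->Café1: 10 × 3 = 30
  B2->Café2: 20 × 9 = 180
  B3->Café2: 70 × 5 = 350
Optimal cost = 760.
Saving = 820 − 760 = 60.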